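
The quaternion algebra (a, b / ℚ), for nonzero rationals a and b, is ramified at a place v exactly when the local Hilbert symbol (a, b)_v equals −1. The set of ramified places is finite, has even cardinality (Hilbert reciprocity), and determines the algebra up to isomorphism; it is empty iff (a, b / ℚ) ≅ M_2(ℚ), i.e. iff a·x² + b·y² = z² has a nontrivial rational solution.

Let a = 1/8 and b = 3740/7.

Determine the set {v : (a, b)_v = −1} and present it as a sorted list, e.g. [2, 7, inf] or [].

(a, b) ≡ (2, 6545) mod (ℚ^×)²; places V = {2, 5, 7, 11, 17, ∞}.
(a,b)_7: α=0, u≡1; β=-1, v≡2 (mod 7); (1|7)=+1, (2|7)=+1; sign (−1)^0·+1^-1·+1^0 = +1.
(a,b)_2: α=-3, β=2; u≡1, v≡1 (mod 8); ε(u)ε(v)=0·0, αω(v)=-3·0, βω(u)=2·0; sum ≡ 0  ⇒  +1.
(a,b)_17: α=0, u≡15; β=1, v≡12 (mod 17); (15|17)=+1, (12|17)=-1; sign (−1)^0·+1^1·-1^0 = +1.
(a,b)_5: α=0, u≡2; β=1, v≡4 (mod 5); (2|5)=-1, (4|5)=+1; sign (−1)^0·-1^1·+1^0 = -1.
(a,b)_∞: sgn(2)=+, sgn(6545)=+, so +1.
(a,b)_11: α=0, u≡7; β=1, v≡3 (mod 11); (7|11)=-1, (3|11)=+1; sign (−1)^0·-1^1·+1^0 = -1.
(2, 6545 / ℚ) ramifies at {5, 11}: a division algebra.

[5, 11]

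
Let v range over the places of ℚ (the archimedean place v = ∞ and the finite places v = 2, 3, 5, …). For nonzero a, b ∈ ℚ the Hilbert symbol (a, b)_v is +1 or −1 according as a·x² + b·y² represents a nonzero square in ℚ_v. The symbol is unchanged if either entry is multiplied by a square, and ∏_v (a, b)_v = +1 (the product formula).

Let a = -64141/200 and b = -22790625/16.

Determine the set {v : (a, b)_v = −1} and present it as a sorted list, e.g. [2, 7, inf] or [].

[2, 5, 7, 13, 17, inf]

Mod squares: a ≡ -2618, b ≡ -36465. Check v ∈ {∞, 2, 3, 5, 7, 11, 13, 17}.
v=13: a=13^0·(≡8), b=13^1·(≡1) mod 13; (8|13)=-1, (1|13)=+1; (−1)^{0·1·6}·(-1)^1·(+1)^0 = -1.
v=∞: -2618 < 0 and -36465 < 0  ⇒  (a,b)_∞ = -1.
v=7: a=7^3·(≡4), b=7^0·(≡5) mod 7; (4|7)=+1, (5|7)=-1; (−1)^{3·0·3}·(+1)^0·(-1)^3 = -1.
v=5: a=5^-2·(≡3), b=5^5·(≡2) mod 5; (3|5)=-1, (2|5)=-1; (−1)^{-2·5·2}·(-1)^5·(-1)^-2 = -1.
v=17: a=17^1·(≡4), b=17^1·(≡5) mod 17; (4|17)=+1, (5|17)=-1; (−1)^{1·1·8}·(+1)^1·(-1)^1 = -1.
v=11: a=11^1·(≡5), b=11^1·(≡6) mod 11; (5|11)=+1, (6|11)=-1; (−1)^{1·1·5}·(+1)^1·(-1)^1 = +1.
v=2: v_2(a)=-3, v_2(b)=-4; units ≡ 3, 7 (mod 8); ε·ε+αω+βω = 1·1+-3·0+-4·1 ≡ 1  ⇒  (a,b)_2 = -1.
v=3: a=3^0·(≡1), b=3^1·(≡1) mod 3; (1|3)=+1, (1|3)=+1; (−1)^{0·1·1}·(+1)^1·(+1)^0 = +1.
|Ram(-2618, -36465)| = 6, even; anisotropic at {2, 5, 7, 13, 17, ∞}.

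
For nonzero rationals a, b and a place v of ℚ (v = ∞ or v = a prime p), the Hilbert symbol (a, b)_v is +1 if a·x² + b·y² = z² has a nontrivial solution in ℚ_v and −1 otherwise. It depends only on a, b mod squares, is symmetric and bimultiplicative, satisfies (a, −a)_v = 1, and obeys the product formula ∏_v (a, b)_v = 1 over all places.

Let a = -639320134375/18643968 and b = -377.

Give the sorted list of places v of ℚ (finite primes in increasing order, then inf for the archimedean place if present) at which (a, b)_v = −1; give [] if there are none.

[2, 5, 13, 19, 29, inf]

Mod squares: a ≡ -250705, b ≡ -377. Check v ∈ {∞, 2, 3, 5, 7, 13, 17, 19, 29}.
v=2: v_2(a)=-10, v_2(b)=0; units ≡ 7, 7 (mod 8); ε·ε+αω+βω = 1·1+-10·0+0·0 ≡ 1  ⇒  (a,b)_2 = -1.
v=3: a=3^-2·(≡2), b=3^0·(≡1) mod 3; (2|3)=-1, (1|3)=+1; (−1)^{-2·0·1}·(-1)^0·(+1)^-2 = +1.
v=17: a=17^-2·(≡11), b=17^0·(≡14) mod 17; (11|17)=-1, (14|17)=-1; (−1)^{-2·0·8}·(-1)^0·(-1)^-2 = +1.
v=5: a=5^5·(≡4), b=5^0·(≡3) mod 5; (4|5)=+1, (3|5)=-1; (−1)^{5·0·2}·(+1)^0·(-1)^5 = -1.
v=7: a=7^-1·(≡1), b=7^0·(≡1) mod 7; (1|7)=+1, (1|7)=+1; (−1)^{-1·0·3}·(+1)^0·(+1)^-1 = +1.
v=13: a=13^5·(≡8), b=13^1·(≡10) mod 13; (8|13)=-1, (10|13)=+1; (−1)^{5·1·6}·(-1)^1·(+1)^5 = -1.
v=29: a=29^1·(≡19), b=29^1·(≡16) mod 29; (19|29)=-1, (16|29)=+1; (−1)^{1·1·14}·(-1)^1·(+1)^1 = -1.
v=∞: -250705 < 0 and -377 < 0  ⇒  (a,b)_∞ = -1.
v=19: a=19^1·(≡12), b=19^0·(≡3) mod 19; (12|19)=-1, (3|19)=-1; (−1)^{1·0·9}·(-1)^0·(-1)^1 = -1.
|Ram(-250705, -377)| = 6, even; anisotropic at {2, 5, 13, 19, 29, ∞}.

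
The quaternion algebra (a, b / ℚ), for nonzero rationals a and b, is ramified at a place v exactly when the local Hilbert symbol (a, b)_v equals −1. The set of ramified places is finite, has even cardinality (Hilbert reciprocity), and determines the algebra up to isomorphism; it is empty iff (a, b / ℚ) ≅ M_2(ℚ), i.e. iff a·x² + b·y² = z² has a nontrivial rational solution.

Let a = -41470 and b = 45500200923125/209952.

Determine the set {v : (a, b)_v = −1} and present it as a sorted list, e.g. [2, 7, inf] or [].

(a, b) ≡ (-41470, 1066) mod (ℚ^×)²; places V = {2, 3, 5, 11, 13, 29, 31, 41, ∞}.
(a,b)_13: α=1, u≡8; β=3, v≡4 (mod 13); (8|13)=-1, (4|13)=+1; sign (−1)^0·-1^3·+1^1 = -1.
(a,b)_5: α=1, u≡1; β=4, v≡1 (mod 5); (1|5)=+1, (1|5)=+1; sign (−1)^0·+1^4·+1^1 = +1.
(a,b)_29: α=1, u≡20; β=2, v≡5 (mod 29); (20|29)=+1, (5|29)=+1; sign (−1)^0·+1^2·+1^1 = +1.
(a,b)_3: α=0, u≡2; β=-8, v≡1 (mod 3); (2|3)=-1, (1|3)=+1; sign (−1)^0·-1^-8·+1^0 = +1.
(a,b)_2: α=1, β=-5; u≡1, v≡5 (mod 8); ε(u)ε(v)=0·0, αω(v)=1·1, βω(u)=-5·0; sum ≡ 1  ⇒  -1.
(a,b)_41: α=0, u≡22; β=1, v≡6 (mod 41); (22|41)=-1, (6|41)=-1; sign (−1)^0·-1^1·-1^0 = -1.
(a,b)_∞: sgn(-41470)=−, sgn(1066)=+, so +1.
(a,b)_11: α=1, u≡3; β=0, v≡6 (mod 11); (3|11)=+1, (6|11)=-1; sign (−1)^0·+1^0·-1^1 = -1.
(a,b)_31: α=0, u≡8; β=2, v≡22 (mod 31); (8|31)=+1, (22|31)=-1; sign (−1)^0·+1^2·-1^0 = +1.
(-41470, 1066 / ℚ) ramifies at {2, 11, 13, 41}: a division algebra.

[2, 11, 13, 41]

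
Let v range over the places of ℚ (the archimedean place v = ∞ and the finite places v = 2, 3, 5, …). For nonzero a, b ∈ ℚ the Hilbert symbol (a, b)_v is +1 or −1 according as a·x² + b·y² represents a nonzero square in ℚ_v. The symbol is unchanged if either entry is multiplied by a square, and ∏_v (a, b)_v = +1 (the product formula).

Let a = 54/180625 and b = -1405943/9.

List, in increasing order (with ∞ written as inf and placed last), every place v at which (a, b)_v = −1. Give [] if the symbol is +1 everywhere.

[7, 11]

Mod squares: a ≡ 6, b ≡ -1463. Check v ∈ {∞, 2, 3, 5, 7, 11, 17, 19, 31}.
v=2: v_2(a)=1, v_2(b)=0; units ≡ 3, 1 (mod 8); ε·ε+αω+βω = 1·0+1·0+0·1 ≡ 0  ⇒  (a,b)_2 = +1.
v=17: a=17^-2·(≡12), b=17^0·(≡16) mod 17; (12|17)=-1, (16|17)=+1; (−1)^{-2·0·8}·(-1)^0·(+1)^-2 = +1.
v=3: a=3^3·(≡2), b=3^-2·(≡1) mod 3; (2|3)=-1, (1|3)=+1; (−1)^{3·-2·1}·(-1)^-2·(+1)^3 = +1.
v=19: a=19^0·(≡17), b=19^1·(≡3) mod 19; (17|19)=+1, (3|19)=-1; (−1)^{0·1·9}·(+1)^1·(-1)^0 = +1.
v=∞: 6 > 0 and -1463 < 0  ⇒  (a,b)_∞ = +1.
v=7: a=7^0·(≡3), b=7^1·(≡1) mod 7; (3|7)=-1, (1|7)=+1; (−1)^{0·1·3}·(-1)^1·(+1)^0 = -1.
v=11: a=11^0·(≡2), b=11^1·(≡2) mod 11; (2|11)=-1, (2|11)=-1; (−1)^{0·1·5}·(-1)^1·(-1)^0 = -1.
v=5: a=5^-4·(≡1), b=5^0·(≡3) mod 5; (1|5)=+1, (3|5)=-1; (−1)^{-4·0·2}·(+1)^0·(-1)^-4 = +1.
v=31: a=31^0·(≡11), b=31^2·(≡20) mod 31; (11|31)=-1, (20|31)=+1; (−1)^{0·2·15}·(-1)^2·(+1)^0 = +1.
Ram(6, -1463) = {7, 11}; no ℚ_7-point on the conic.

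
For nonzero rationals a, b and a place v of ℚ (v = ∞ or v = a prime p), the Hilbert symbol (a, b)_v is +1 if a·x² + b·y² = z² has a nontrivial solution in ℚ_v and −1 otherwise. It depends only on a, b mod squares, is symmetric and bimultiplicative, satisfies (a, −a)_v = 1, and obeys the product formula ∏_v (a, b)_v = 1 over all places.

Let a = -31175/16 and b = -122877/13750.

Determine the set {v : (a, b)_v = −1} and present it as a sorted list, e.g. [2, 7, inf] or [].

[11, 41, 43, inf]

Mod squares: a ≡ -1247, b ≡ -33374. Check v ∈ {∞, 2, 3, 5, 11, 29, 37, 41, 43}.
v=5: a=5^2·(≡3), b=5^-4·(≡4) mod 5; (3|5)=-1, (4|5)=+1; (−1)^{2·-4·2}·(-1)^-4·(+1)^2 = +1.
v=3: a=3^0·(≡1), b=3^4·(≡1) mod 3; (1|3)=+1, (1|3)=+1; (−1)^{0·4·1}·(+1)^4·(+1)^0 = +1.
v=2: v_2(a)=-4, v_2(b)=-1; units ≡ 1, 1 (mod 8); ε·ε+αω+βω = 0·0+-4·0+-1·0 ≡ 0  ⇒  (a,b)_2 = +1.
v=37: a=37^0·(≡1), b=37^1·(≡2) mod 37; (1|37)=+1, (2|37)=-1; (−1)^{0·1·18}·(+1)^1·(-1)^0 = +1.
v=∞: -1247 < 0 and -33374 < 0  ⇒  (a,b)_∞ = -1.
v=29: a=29^1·(≡18), b=29^0·(≡28) mod 29; (18|29)=-1, (28|29)=+1; (−1)^{1·0·14}·(-1)^0·(+1)^1 = +1.
v=43: a=43^1·(≡38), b=43^0·(≡37) mod 43; (38|43)=+1, (37|43)=-1; (−1)^{1·0·21}·(+1)^0·(-1)^1 = -1.
v=41: a=41^0·(≡17), b=41^1·(≡38) mod 41; (17|41)=-1, (38|41)=-1; (−1)^{0·1·20}·(-1)^1·(-1)^0 = -1.
v=11: a=11^0·(≡2), b=11^-1·(≡10) mod 11; (2|11)=-1, (10|11)=-1; (−1)^{0·-1·5}·(-1)^-1·(-1)^0 = -1.
|Ram(-1247, -33374)| = 4, even; anisotropic at {11, 41, 43, ∞}.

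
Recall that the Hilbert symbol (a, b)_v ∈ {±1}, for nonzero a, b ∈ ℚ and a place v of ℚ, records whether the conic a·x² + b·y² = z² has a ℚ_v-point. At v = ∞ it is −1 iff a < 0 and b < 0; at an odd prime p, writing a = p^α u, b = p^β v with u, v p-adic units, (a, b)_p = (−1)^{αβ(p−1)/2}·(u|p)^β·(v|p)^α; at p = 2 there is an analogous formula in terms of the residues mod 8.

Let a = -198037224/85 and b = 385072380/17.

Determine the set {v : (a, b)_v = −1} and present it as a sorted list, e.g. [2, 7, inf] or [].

[2, 17]

Mod squares: a ≡ -13090, b ≡ 935. Check v ∈ {∞, 2, 3, 5, 7, 11, 17}.
v=17: a=17^-1·(≡12), b=17^-1·(≡8) mod 17; (12|17)=-1, (8|17)=+1; (−1)^{-1·-1·8}·(-1)^-1·(+1)^-1 = -1.
v=∞: -13090 < 0 and 935 > 0  ⇒  (a,b)_∞ = +1.
v=2: v_2(a)=3, v_2(b)=2; units ≡ 7, 7 (mod 8); ε·ε+αω+βω = 1·1+3·0+2·0 ≡ 1  ⇒  (a,b)_2 = -1.
v=3: a=3^8·(≡2), b=3^6·(≡2) mod 3; (2|3)=-1, (2|3)=-1; (−1)^{8·6·1}·(-1)^6·(-1)^8 = +1.
v=7: a=7^3·(≡6), b=7^4·(≡1) mod 7; (6|7)=-1, (1|7)=+1; (−1)^{3·4·3}·(-1)^4·(+1)^3 = +1.
v=11: a=11^1·(≡1), b=11^1·(≡8) mod 11; (1|11)=+1, (8|11)=-1; (−1)^{1·1·5}·(+1)^1·(-1)^1 = +1.
v=5: a=5^-1·(≡3), b=5^1·(≡3) mod 5; (3|5)=-1, (3|5)=-1; (−1)^{-1·1·2}·(-1)^1·(-1)^-1 = +1.
(-13090, 935 / ℚ) ramifies at {2, 17}: a division algebra.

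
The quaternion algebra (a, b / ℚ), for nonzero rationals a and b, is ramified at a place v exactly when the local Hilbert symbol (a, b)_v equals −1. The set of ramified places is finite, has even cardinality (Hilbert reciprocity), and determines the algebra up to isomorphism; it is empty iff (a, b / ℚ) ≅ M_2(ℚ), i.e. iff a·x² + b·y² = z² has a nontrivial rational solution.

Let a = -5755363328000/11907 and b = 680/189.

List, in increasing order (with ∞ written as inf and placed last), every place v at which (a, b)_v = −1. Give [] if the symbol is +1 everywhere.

Mod squares: a ≡ -36465, b ≡ 3570. Check v ∈ {∞, 2, 3, 5, 7, 11, 13, 17}.
v=∞: -36465 < 0 and 3570 > 0  ⇒  (a,b)_∞ = +1.
v=5: a=5^3·(≡3), b=5^1·(≡4) mod 5; (3|5)=-1, (4|5)=+1; (−1)^{3·1·2}·(-1)^1·(+1)^3 = -1.
v=7: a=7^-2·(≡3), b=7^-1·(≡6) mod 7; (3|7)=-1, (6|7)=-1; (−1)^{-2·-1·3}·(-1)^-1·(-1)^-2 = -1.
v=13: a=13^1·(≡9), b=13^0·(≡8) mod 13; (9|13)=+1, (8|13)=-1; (−1)^{1·0·6}·(+1)^0·(-1)^1 = -1.
v=17: a=17^3·(≡11), b=17^1·(≡3) mod 17; (11|17)=-1, (3|17)=-1; (−1)^{3·1·8}·(-1)^1·(-1)^3 = +1.
v=3: a=3^-5·(≡1), b=3^-3·(≡2) mod 3; (1|3)=+1, (2|3)=-1; (−1)^{-5·-3·1}·(+1)^-3·(-1)^-5 = +1.
v=11: a=11^1·(≡7), b=11^0·(≡10) mod 11; (7|11)=-1, (10|11)=-1; (−1)^{1·0·5}·(-1)^0·(-1)^1 = -1.
v=2: v_2(a)=16, v_2(b)=3; units ≡ 7, 1 (mod 8); ε·ε+αω+βω = 1·0+16·0+3·0 ≡ 0  ⇒  (a,b)_2 = +1.
Ram(-36465, 3570) = {5, 7, 11, 13}; no ℚ_5-point on the conic.

[5, 7, 11, 13]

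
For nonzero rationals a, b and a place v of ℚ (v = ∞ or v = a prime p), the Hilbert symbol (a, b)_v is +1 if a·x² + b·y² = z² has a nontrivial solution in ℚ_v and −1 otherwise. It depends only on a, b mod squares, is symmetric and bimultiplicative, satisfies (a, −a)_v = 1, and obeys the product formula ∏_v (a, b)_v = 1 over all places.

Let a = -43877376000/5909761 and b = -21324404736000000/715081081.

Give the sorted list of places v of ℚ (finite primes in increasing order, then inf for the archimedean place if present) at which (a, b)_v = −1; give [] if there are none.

[3, inf]

Mod squares: a ≡ -10, b ≡ -6. Check v ∈ {∞, 2, 3, 5, 11, 13, 17, 23}.
v=23: a=23^2·(≡1), b=23^2·(≡17) mod 23; (1|23)=+1, (17|23)=-1; (−1)^{2·2·11}·(+1)^2·(-1)^2 = +1.
v=13: a=13^-2·(≡3), b=13^-2·(≡6) mod 13; (3|13)=+1, (6|13)=-1; (−1)^{-2·-2·6}·(+1)^-2·(-1)^-2 = +1.
v=2: v_2(a)=13, v_2(b)=17; units ≡ 3, 5 (mod 8); ε·ε+αω+βω = 1·0+13·1+17·1 ≡ 0  ⇒  (a,b)_2 = +1.
v=5: a=5^3·(≡2), b=5^6·(≡1) mod 5; (2|5)=-1, (1|5)=+1; (−1)^{3·6·2}·(-1)^6·(+1)^3 = +1.
v=∞: -10 < 0 and -6 < 0  ⇒  (a,b)_∞ = -1.
v=3: a=3^4·(≡2), b=3^9·(≡1) mod 3; (2|3)=-1, (1|3)=+1; (−1)^{4·9·1}·(-1)^9·(+1)^4 = -1.
v=17: a=17^-2·(≡14), b=17^-2·(≡11) mod 17; (14|17)=-1, (11|17)=-1; (−1)^{-2·-2·8}·(-1)^-2·(-1)^-2 = +1.
v=11: a=11^-2·(≡4), b=11^-4·(≡3) mod 11; (4|11)=+1, (3|11)=+1; (−1)^{-2·-4·5}·(+1)^-4·(+1)^-2 = +1.
|Ram(-10, -6)| = 2, even; anisotropic at {3, ∞}.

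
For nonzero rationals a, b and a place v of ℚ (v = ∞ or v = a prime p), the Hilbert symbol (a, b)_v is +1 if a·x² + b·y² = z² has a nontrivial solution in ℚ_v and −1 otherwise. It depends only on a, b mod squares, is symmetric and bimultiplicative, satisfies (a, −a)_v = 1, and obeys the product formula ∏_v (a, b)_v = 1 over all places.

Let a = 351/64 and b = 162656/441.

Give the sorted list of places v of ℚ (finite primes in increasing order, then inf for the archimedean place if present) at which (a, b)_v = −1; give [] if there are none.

Mod squares: a ≡ 39, b ≡ 10166. Check v ∈ {∞, 2, 3, 7, 13, 17, 23}.
v=7: a=7^0·(≡1), b=7^-2·(≡2) mod 7; (1|7)=+1, (2|7)=+1; (−1)^{0·-2·3}·(+1)^-2·(+1)^0 = +1.
v=13: a=13^1·(≡12), b=13^1·(≡7) mod 13; (12|13)=+1, (7|13)=-1; (−1)^{1·1·6}·(+1)^1·(-1)^1 = -1.
v=23: a=23^0·(≡8), b=23^1·(≡20) mod 23; (8|23)=+1, (20|23)=-1; (−1)^{0·1·11}·(+1)^1·(-1)^0 = +1.
v=3: a=3^3·(≡1), b=3^-2·(≡2) mod 3; (1|3)=+1, (2|3)=-1; (−1)^{3·-2·1}·(+1)^-2·(-1)^3 = -1.
v=17: a=17^0·(≡10), b=17^1·(≡3) mod 17; (10|17)=-1, (3|17)=-1; (−1)^{0·1·8}·(-1)^1·(-1)^0 = -1.
v=2: v_2(a)=-6, v_2(b)=5; units ≡ 7, 3 (mod 8); ε·ε+αω+βω = 1·1+-6·1+5·0 ≡ 1  ⇒  (a,b)_2 = -1.
v=∞: 39 > 0 and 10166 > 0  ⇒  (a,b)_∞ = +1.
|Ram(39, 10166)| = 4, even; anisotropic at {2, 3, 13, 17}.

[2, 3, 13, 17]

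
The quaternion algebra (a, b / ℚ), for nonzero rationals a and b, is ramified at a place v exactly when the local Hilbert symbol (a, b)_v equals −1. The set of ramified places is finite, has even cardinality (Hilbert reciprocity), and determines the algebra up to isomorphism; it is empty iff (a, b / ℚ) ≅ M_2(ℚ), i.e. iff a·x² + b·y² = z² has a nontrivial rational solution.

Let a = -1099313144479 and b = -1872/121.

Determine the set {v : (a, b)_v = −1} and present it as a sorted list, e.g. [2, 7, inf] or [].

Mod squares: a ≡ -31436791, b ≡ -13. Check v ∈ {∞, 2, 3, 11, 13, 17, 23, 37, 41, 53}.
v=41: a=41^1·(≡40), b=41^0·(≡34) mod 41; (40|41)=+1, (34|41)=-1; (−1)^{1·0·20}·(+1)^0·(-1)^1 = -1.
v=17: a=17^3·(≡6), b=17^0·(≡16) mod 17; (6|17)=-1, (16|17)=+1; (−1)^{3·0·8}·(-1)^0·(+1)^3 = +1.
v=23: a=23^1·(≡13), b=23^0·(≡10) mod 23; (13|23)=+1, (10|23)=-1; (−1)^{1·0·11}·(+1)^0·(-1)^1 = -1.
v=13: a=13^0·(≡9), b=13^1·(≡3) mod 13; (9|13)=+1, (3|13)=+1; (−1)^{0·1·6}·(+1)^1·(+1)^0 = +1.
v=∞: -31436791 < 0 and -13 < 0  ⇒  (a,b)_∞ = -1.
v=11: a=11^2·(≡8), b=11^-2·(≡9) mod 11; (8|11)=-1, (9|11)=+1; (−1)^{2·-2·5}·(-1)^-2·(+1)^2 = +1.
v=2: v_2(a)=0, v_2(b)=4; units ≡ 1, 3 (mod 8); ε·ε+αω+βω = 0·1+0·1+4·0 ≡ 0  ⇒  (a,b)_2 = +1.
v=3: a=3^0·(≡2), b=3^2·(≡2) mod 3; (2|3)=-1, (2|3)=-1; (−1)^{0·2·1}·(-1)^2·(-1)^0 = +1.
v=53: a=53^1·(≡52), b=53^0·(≡13) mod 53; (52|53)=+1, (13|53)=+1; (−1)^{1·0·26}·(+1)^0·(+1)^1 = +1.
v=37: a=37^1·(≡26), b=37^0·(≡20) mod 37; (26|37)=+1, (20|37)=-1; (−1)^{1·0·18}·(+1)^0·(-1)^1 = -1.
(-31436791, -13 / ℚ) ramifies at {23, 37, 41, ∞}: a division algebra.

[23, 37, 41, inf]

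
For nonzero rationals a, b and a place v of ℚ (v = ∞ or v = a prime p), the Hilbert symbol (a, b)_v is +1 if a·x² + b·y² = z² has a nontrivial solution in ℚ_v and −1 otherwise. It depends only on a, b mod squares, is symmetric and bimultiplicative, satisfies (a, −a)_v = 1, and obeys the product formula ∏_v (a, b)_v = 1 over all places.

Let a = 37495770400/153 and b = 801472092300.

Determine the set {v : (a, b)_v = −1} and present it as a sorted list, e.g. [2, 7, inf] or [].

(a, b) ≡ (36482, 20387) mod (ℚ^×)²; places V = {2, 3, 5, 11, 17, 19, 29, 37, ∞}.
(a,b)_11: α=2, u≡8; β=2, v≡5 (mod 11); (8|11)=-1, (5|11)=+1; sign (−1)^0·-1^2·+1^2 = +1.
(a,b)_3: α=-2, u≡2; β=2, v≡2 (mod 3); (2|3)=-1, (2|3)=-1; sign (−1)^0·-1^2·-1^-2 = +1.
(a,b)_29: α=1, u≡3; β=1, v≡20 (mod 29); (3|29)=-1, (20|29)=+1; sign (−1)^0·-1^1·+1^1 = -1.
(a,b)_37: α=1, u≡19; β=1, v≡28 (mod 37); (19|37)=-1, (28|37)=+1; sign (−1)^0·-1^1·+1^1 = -1.
(a,b)_17: α=-1, u≡15; β=0, v≡2 (mod 17); (15|17)=+1, (2|17)=+1; sign (−1)^0·+1^0·+1^-1 = +1.
(a,b)_2: α=5, β=2; u≡1, v≡3 (mod 8); ε(u)ε(v)=0·1, αω(v)=5·1, βω(u)=2·0; sum ≡ 1  ⇒  -1.
(a,b)_19: α=2, u≡12; β=3, v≡4 (mod 19); (12|19)=-1, (4|19)=+1; sign (−1)^0·-1^3·+1^2 = -1.
(a,b)_∞: sgn(36482)=+, sgn(20387)=+, so +1.
(a,b)_5: α=2, u≡2; β=2, v≡2 (mod 5); (2|5)=-1, (2|5)=-1; sign (−1)^0·-1^2·-1^2 = +1.
(36482, 20387 / ℚ) ramifies at {2, 19, 29, 37}: a division algebra.

[2, 19, 29, 37]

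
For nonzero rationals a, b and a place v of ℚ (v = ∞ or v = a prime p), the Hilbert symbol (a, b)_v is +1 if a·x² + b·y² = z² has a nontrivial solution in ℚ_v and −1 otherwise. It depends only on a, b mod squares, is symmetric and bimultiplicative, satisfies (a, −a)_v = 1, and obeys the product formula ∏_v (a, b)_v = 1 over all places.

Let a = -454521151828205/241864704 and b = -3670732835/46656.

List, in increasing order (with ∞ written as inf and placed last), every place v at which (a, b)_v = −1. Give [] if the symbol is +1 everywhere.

[5, inf]

Mod squares: a ≡ -5, b ≡ -35. Check v ∈ {∞, 2, 3, 5, 7, 11, 19}.
v=2: v_2(a)=-12, v_2(b)=-6; units ≡ 3, 5 (mod 8); ε·ε+αω+βω = 1·0+-12·1+-6·1 ≡ 0  ⇒  (a,b)_2 = +1.
v=5: a=5^1·(≡1), b=5^1·(≡3) mod 5; (1|5)=+1, (3|5)=-1; (−1)^{1·1·2}·(+1)^1·(-1)^1 = -1.
v=11: a=11^2·(≡10), b=11^2·(≡9) mod 11; (10|11)=-1, (9|11)=+1; (−1)^{2·2·5}·(-1)^2·(+1)^2 = +1.
v=7: a=7^8·(≡2), b=7^5·(≡2) mod 7; (2|7)=+1, (2|7)=+1; (−1)^{8·5·3}·(+1)^5·(+1)^8 = +1.
v=3: a=3^-10·(≡1), b=3^-6·(≡1) mod 3; (1|3)=+1, (1|3)=+1; (−1)^{-10·-6·1}·(+1)^-6·(+1)^-10 = +1.
v=19: a=19^4·(≡18), b=19^2·(≡3) mod 19; (18|19)=-1, (3|19)=-1; (−1)^{4·2·9}·(-1)^2·(-1)^4 = +1.
v=∞: -5 < 0 and -35 < 0  ⇒  (a,b)_∞ = -1.
|Ram(-5, -35)| = 2, even; anisotropic at {5, ∞}.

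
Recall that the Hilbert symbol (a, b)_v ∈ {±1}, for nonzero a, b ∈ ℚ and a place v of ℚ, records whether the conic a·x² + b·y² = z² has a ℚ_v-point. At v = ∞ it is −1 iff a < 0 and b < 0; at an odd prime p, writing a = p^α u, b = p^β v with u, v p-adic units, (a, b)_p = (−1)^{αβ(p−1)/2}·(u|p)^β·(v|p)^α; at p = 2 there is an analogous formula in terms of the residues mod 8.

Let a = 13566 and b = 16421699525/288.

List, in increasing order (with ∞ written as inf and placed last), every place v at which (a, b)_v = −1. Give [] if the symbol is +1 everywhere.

Mod squares: a ≡ 13566, b ≡ 4522. Check v ∈ {∞, 2, 3, 5, 7, 11, 17, 19}.
v=3: a=3^1·(≡1), b=3^-2·(≡1) mod 3; (1|3)=+1, (1|3)=+1; (−1)^{1·-2·1}·(+1)^-2·(+1)^1 = +1.
v=7: a=7^1·(≡6), b=7^5·(≡1) mod 7; (6|7)=-1, (1|7)=+1; (−1)^{1·5·3}·(-1)^5·(+1)^1 = +1.
v=11: a=11^0·(≡3), b=11^2·(≡5) mod 11; (3|11)=+1, (5|11)=+1; (−1)^{0·2·5}·(+1)^2·(+1)^0 = +1.
v=5: a=5^0·(≡1), b=5^2·(≡2) mod 5; (1|5)=+1, (2|5)=-1; (−1)^{0·2·2}·(+1)^2·(-1)^0 = +1.
v=19: a=19^1·(≡11), b=19^1·(≡15) mod 19; (11|19)=+1, (15|19)=-1; (−1)^{1·1·9}·(+1)^1·(-1)^1 = +1.
v=2: v_2(a)=1, v_2(b)=-5; units ≡ 7, 5 (mod 8); ε·ε+αω+βω = 1·0+1·1+-5·0 ≡ 1  ⇒  (a,b)_2 = -1.
v=∞: 13566 > 0 and 4522 > 0  ⇒  (a,b)_∞ = +1.
v=17: a=17^1·(≡16), b=17^1·(≡5) mod 17; (16|17)=+1, (5|17)=-1; (−1)^{1·1·8}·(+1)^1·(-1)^1 = -1.
(13566, 4522 / ℚ) ramifies at {2, 17}: a division algebra.

[2, 17]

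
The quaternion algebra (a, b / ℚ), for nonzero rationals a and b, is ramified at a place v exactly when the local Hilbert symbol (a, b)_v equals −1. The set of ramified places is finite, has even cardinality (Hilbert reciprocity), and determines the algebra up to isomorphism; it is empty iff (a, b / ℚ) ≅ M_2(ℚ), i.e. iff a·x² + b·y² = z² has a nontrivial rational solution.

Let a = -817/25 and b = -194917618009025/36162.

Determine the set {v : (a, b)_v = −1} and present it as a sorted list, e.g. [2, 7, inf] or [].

[2, 19, 41, inf]

Mod squares: a ≡ -817, b ≡ -1138898. Check v ∈ {∞, 2, 3, 5, 7, 17, 19, 29, 41, 43}.
v=41: a=41^0·(≡28), b=41^-1·(≡36) mod 41; (28|41)=-1, (36|41)=+1; (−1)^{0·-1·20}·(-1)^-1·(+1)^0 = -1.
v=7: a=7^0·(≡4), b=7^-2·(≡4) mod 7; (4|7)=+1, (4|7)=+1; (−1)^{0·-2·3}·(+1)^-2·(+1)^0 = +1.
v=3: a=3^0·(≡2), b=3^-2·(≡1) mod 3; (2|3)=-1, (1|3)=+1; (−1)^{0·-2·1}·(-1)^-2·(+1)^0 = +1.
v=5: a=5^-2·(≡3), b=5^2·(≡2) mod 5; (3|5)=-1, (2|5)=-1; (−1)^{-2·2·2}·(-1)^2·(-1)^-2 = +1.
v=29: a=29^0·(≡23), b=29^2·(≡26) mod 29; (23|29)=+1, (26|29)=-1; (−1)^{0·2·14}·(+1)^2·(-1)^0 = +1.
v=∞: -817 < 0 and -1138898 < 0  ⇒  (a,b)_∞ = -1.
v=43: a=43^1·(≡13), b=43^3·(≡26) mod 43; (13|43)=+1, (26|43)=-1; (−1)^{1·3·21}·(+1)^3·(-1)^1 = +1.
v=2: v_2(a)=0, v_2(b)=-1; units ≡ 7, 7 (mod 8); ε·ε+αω+βω = 1·1+0·0+-1·0 ≡ 1  ⇒  (a,b)_2 = -1.
v=19: a=19^1·(≡15), b=19^3·(≡18) mod 19; (15|19)=-1, (18|19)=-1; (−1)^{1·3·9}·(-1)^3·(-1)^1 = -1.
v=17: a=17^0·(≡2), b=17^1·(≡7) mod 17; (2|17)=+1, (7|17)=-1; (−1)^{0·1·8}·(+1)^1·(-1)^0 = +1.
(-817, -1138898 / ℚ) ramifies at {2, 19, 41, ∞}: a division algebra.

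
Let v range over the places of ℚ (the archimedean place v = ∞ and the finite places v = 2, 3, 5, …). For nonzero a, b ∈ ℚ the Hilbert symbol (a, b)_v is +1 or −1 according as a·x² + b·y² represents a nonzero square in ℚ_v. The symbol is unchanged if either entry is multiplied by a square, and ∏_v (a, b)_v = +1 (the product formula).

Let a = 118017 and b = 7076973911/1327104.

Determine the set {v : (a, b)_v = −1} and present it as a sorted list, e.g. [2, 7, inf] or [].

(a, b) ≡ (1457, 10199) mod (ℚ^×)²; places V = {2, 3, 7, 17, 31, 47, ∞}.
(a,b)_17: α=0, u≡3; β=2, v≡4 (mod 17); (3|17)=-1, (4|17)=+1; sign (−1)^0·-1^2·+1^0 = +1.
(a,b)_7: α=0, u≡4; β=5, v≡1 (mod 7); (4|7)=+1, (1|7)=+1; sign (−1)^0·+1^5·+1^0 = +1.
(a,b)_2: α=0, β=-14; u≡1, v≡7 (mod 8); ε(u)ε(v)=0·1, αω(v)=0·0, βω(u)=-14·0; sum ≡ 0  ⇒  +1.
(a,b)_31: α=1, u≡25; β=1, v≡1 (mod 31); (25|31)=+1, (1|31)=+1; sign (−1)^1·+1^1·+1^1 = -1.
(a,b)_3: α=4, u≡2; β=-4, v≡2 (mod 3); (2|3)=-1, (2|3)=-1; sign (−1)^0·-1^-4·-1^4 = +1.
(a,b)_47: α=1, u≡20; β=1, v≡5 (mod 47); (20|47)=-1, (5|47)=-1; sign (−1)^1·-1^1·-1^1 = -1.
(a,b)_∞: sgn(1457)=+, sgn(10199)=+, so +1.
(1457, 10199 / ℚ) ramifies at {31, 47}: a division algebra.

[31, 47]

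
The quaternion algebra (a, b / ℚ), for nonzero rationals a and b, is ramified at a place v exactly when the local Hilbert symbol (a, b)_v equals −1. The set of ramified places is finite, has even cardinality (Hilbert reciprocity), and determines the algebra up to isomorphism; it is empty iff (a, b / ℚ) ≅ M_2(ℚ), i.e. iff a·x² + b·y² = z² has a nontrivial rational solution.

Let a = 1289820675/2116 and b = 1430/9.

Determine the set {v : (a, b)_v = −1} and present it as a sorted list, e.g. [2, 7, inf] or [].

Mod squares: a ≡ 3, b ≡ 1430. Check v ∈ {∞, 2, 3, 5, 11, 13, 23, 29}.
v=23: a=23^-2·(≡16), b=23^0·(≡3) mod 23; (16|23)=+1, (3|23)=+1; (−1)^{-2·0·11}·(+1)^0·(+1)^-2 = +1.
v=3: a=3^1·(≡1), b=3^-2·(≡2) mod 3; (1|3)=+1, (2|3)=-1; (−1)^{1·-2·1}·(+1)^-2·(-1)^1 = -1.
v=∞: 3 > 0 and 1430 > 0  ⇒  (a,b)_∞ = +1.
v=2: v_2(a)=-2, v_2(b)=1; units ≡ 3, 3 (mod 8); ε·ε+αω+βω = 1·1+-2·1+1·1 ≡ 0  ⇒  (a,b)_2 = +1.
v=5: a=5^2·(≡2), b=5^1·(≡4) mod 5; (2|5)=-1, (4|5)=+1; (−1)^{2·1·2}·(-1)^1·(+1)^2 = -1.
v=13: a=13^2·(≡10), b=13^1·(≡5) mod 13; (10|13)=+1, (5|13)=-1; (−1)^{2·1·6}·(+1)^1·(-1)^2 = +1.
v=11: a=11^2·(≡1), b=11^1·(≡1) mod 11; (1|11)=+1, (1|11)=+1; (−1)^{2·1·5}·(+1)^1·(+1)^2 = +1.
v=29: a=29^2·(≡19), b=29^0·(≡1) mod 29; (19|29)=-1, (1|29)=+1; (−1)^{2·0·14}·(-1)^0·(+1)^2 = +1.
|Ram(3, 1430)| = 2, even; anisotropic at {3, 5}.

[3, 5]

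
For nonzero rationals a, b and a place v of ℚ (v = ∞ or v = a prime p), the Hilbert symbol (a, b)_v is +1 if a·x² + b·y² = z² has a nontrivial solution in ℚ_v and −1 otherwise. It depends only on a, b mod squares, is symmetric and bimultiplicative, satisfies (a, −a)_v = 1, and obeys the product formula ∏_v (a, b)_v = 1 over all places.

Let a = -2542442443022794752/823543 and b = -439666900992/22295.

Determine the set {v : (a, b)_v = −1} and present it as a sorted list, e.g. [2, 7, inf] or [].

[3, inf]

Mod squares: a ≡ -231, b ≡ -910. Check v ∈ {∞, 2, 3, 5, 7, 11, 13, 37}.
v=5: a=5^0·(≡1), b=5^-1·(≡2) mod 5; (1|5)=+1, (2|5)=-1; (−1)^{0·-1·2}·(+1)^-1·(-1)^0 = +1.
v=3: a=3^5·(≡1), b=3^4·(≡2) mod 3; (1|3)=+1, (2|3)=-1; (−1)^{5·4·1}·(+1)^4·(-1)^5 = -1.
v=37: a=37^4·(≡1), b=37^2·(≡22) mod 37; (1|37)=+1, (22|37)=-1; (−1)^{4·2·18}·(+1)^2·(-1)^4 = +1.
v=11: a=11^3·(≡9), b=11^2·(≡1) mod 11; (9|11)=+1, (1|11)=+1; (−1)^{3·2·5}·(+1)^2·(+1)^3 = +1.
v=∞: -231 < 0 and -910 < 0  ⇒  (a,b)_∞ = -1.
v=13: a=13^0·(≡9), b=13^-1·(≡7) mod 13; (9|13)=+1, (7|13)=-1; (−1)^{0·-1·6}·(+1)^-1·(-1)^0 = +1.
v=2: v_2(a)=22, v_2(b)=15; units ≡ 1, 1 (mod 8); ε·ε+αω+βω = 0·0+22·0+15·0 ≡ 0  ⇒  (a,b)_2 = +1.
v=7: a=7^-7·(≡1), b=7^-3·(≡5) mod 7; (1|7)=+1, (5|7)=-1; (−1)^{-7·-3·3}·(+1)^-3·(-1)^-7 = +1.
(-231, -910 / ℚ) ramifies at {3, ∞}: a division algebra.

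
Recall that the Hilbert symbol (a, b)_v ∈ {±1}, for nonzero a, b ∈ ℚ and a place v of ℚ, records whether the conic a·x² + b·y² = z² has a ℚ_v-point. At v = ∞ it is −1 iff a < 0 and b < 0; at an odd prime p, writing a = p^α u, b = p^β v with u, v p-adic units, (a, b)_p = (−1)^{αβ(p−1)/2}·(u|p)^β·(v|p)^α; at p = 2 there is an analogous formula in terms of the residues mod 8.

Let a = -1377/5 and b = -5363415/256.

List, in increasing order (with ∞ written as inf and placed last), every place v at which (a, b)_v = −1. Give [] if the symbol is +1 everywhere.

(a, b) ≡ (-85, -66215) mod (ℚ^×)²; places V = {2, 3, 5, 17, 19, 41, ∞}.
(a,b)_17: α=1, u≡11; β=1, v≡8 (mod 17); (11|17)=-1, (8|17)=+1; sign (−1)^0·-1^1·+1^1 = -1.
(a,b)_19: α=0, u≡2; β=1, v≡4 (mod 19); (2|19)=-1, (4|19)=+1; sign (−1)^0·-1^1·+1^0 = -1.
(a,b)_41: α=0, u≡28; β=1, v≡18 (mod 41); (28|41)=-1, (18|41)=+1; sign (−1)^0·-1^1·+1^0 = -1.
(a,b)_∞: sgn(-85)=−, sgn(-66215)=−, so -1.
(a,b)_3: α=4, u≡2; β=4, v≡1 (mod 3); (2|3)=-1, (1|3)=+1; sign (−1)^0·-1^4·+1^4 = +1.
(a,b)_2: α=0, β=-8; u≡3, v≡1 (mod 8); ε(u)ε(v)=1·0, αω(v)=0·0, βω(u)=-8·1; sum ≡ 0  ⇒  +1.
(a,b)_5: α=-1, u≡3; β=1, v≡2 (mod 5); (3|5)=-1, (2|5)=-1; sign (−1)^0·-1^1·-1^-1 = +1.
(-85, -66215 / ℚ) ramifies at {17, 19, 41, ∞}: a division algebra.

[17, 19, 41, inf]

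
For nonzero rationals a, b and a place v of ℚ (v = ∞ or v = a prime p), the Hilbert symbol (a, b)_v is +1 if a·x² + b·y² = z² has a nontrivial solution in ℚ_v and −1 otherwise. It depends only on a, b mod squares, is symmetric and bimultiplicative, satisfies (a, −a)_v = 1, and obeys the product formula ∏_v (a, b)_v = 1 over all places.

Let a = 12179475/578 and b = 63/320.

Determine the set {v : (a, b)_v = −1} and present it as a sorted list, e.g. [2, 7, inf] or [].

[5, 7, 11, 37]

(a, b) ≡ (108262, 35) mod (ℚ^×)²; places V = {2, 3, 5, 7, 11, 17, 19, 37, ∞}.
(a,b)_5: α=2, u≡3; β=-1, v≡2 (mod 5); (3|5)=-1, (2|5)=-1; sign (−1)^0·-1^-1·-1^2 = -1.
(a,b)_∞: sgn(108262)=+, sgn(35)=+, so +1.
(a,b)_3: α=2, u≡1; β=2, v≡2 (mod 3); (1|3)=+1, (2|3)=-1; sign (−1)^0·+1^2·-1^2 = +1.
(a,b)_7: α=1, u≡3; β=1, v≡6 (mod 7); (3|7)=-1, (6|7)=-1; sign (−1)^1·-1^1·-1^1 = -1.
(a,b)_19: α=1, u≡17; β=0, v≡17 (mod 19); (17|19)=+1, (17|19)=+1; sign (−1)^0·+1^0·+1^1 = +1.
(a,b)_17: α=-2, u≡6; β=0, v≡13 (mod 17); (6|17)=-1, (13|17)=+1; sign (−1)^0·-1^0·+1^-2 = +1.
(a,b)_2: α=-1, β=-6; u≡3, v≡3 (mod 8); ε(u)ε(v)=1·1, αω(v)=-1·1, βω(u)=-6·1; sum ≡ 0  ⇒  +1.
(a,b)_11: α=1, u≡7; β=0, v≡8 (mod 11); (7|11)=-1, (8|11)=-1; sign (−1)^0·-1^0·-1^1 = -1.
(a,b)_37: α=1, u≡1; β=0, v≡35 (mod 37); (1|37)=+1, (35|37)=-1; sign (−1)^0·+1^0·-1^1 = -1.
(108262, 35 / ℚ) ramifies at {5, 7, 11, 37}: a division algebra.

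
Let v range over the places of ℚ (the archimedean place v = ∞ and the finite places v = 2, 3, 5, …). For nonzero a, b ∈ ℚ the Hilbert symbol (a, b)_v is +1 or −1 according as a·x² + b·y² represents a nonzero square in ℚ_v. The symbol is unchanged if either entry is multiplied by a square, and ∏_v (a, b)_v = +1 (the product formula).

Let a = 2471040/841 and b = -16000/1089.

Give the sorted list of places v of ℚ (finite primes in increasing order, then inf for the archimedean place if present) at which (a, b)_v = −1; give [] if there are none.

Mod squares: a ≡ 4290, b ≡ -10. Check v ∈ {∞, 2, 3, 5, 11, 13, 29}.
v=∞: 4290 > 0 and -10 < 0  ⇒  (a,b)_∞ = +1.
v=29: a=29^-2·(≡8), b=29^0·(≡15) mod 29; (8|29)=-1, (15|29)=-1; (−1)^{-2·0·14}·(-1)^0·(-1)^-2 = +1.
v=3: a=3^3·(≡2), b=3^-2·(≡2) mod 3; (2|3)=-1, (2|3)=-1; (−1)^{3·-2·1}·(-1)^-2·(-1)^3 = -1.
v=13: a=13^1·(≡8), b=13^0·(≡12) mod 13; (8|13)=-1, (12|13)=+1; (−1)^{1·0·6}·(-1)^0·(+1)^1 = +1.
v=11: a=11^1·(≡4), b=11^-2·(≡3) mod 11; (4|11)=+1, (3|11)=+1; (−1)^{1·-2·5}·(+1)^-2·(+1)^1 = +1.
v=5: a=5^1·(≡3), b=5^3·(≡3) mod 5; (3|5)=-1, (3|5)=-1; (−1)^{1·3·2}·(-1)^3·(-1)^1 = +1.
v=2: v_2(a)=7, v_2(b)=7; units ≡ 1, 3 (mod 8); ε·ε+αω+βω = 0·1+7·1+7·0 ≡ 1  ⇒  (a,b)_2 = -1.
|Ram(4290, -10)| = 2, even; anisotropic at {2, 3}.

[2, 3]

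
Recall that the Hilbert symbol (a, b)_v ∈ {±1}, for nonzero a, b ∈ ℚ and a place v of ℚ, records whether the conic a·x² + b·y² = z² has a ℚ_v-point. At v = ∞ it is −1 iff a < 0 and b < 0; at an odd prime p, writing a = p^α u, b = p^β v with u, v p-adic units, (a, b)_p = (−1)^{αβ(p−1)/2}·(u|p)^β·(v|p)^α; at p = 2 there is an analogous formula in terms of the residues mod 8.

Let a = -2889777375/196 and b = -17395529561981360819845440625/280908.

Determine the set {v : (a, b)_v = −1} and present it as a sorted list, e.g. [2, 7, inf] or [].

(a, b) ≡ (-12843455, -21230231115) mod (ℚ^×)²; places V = {2, 3, 5, 7, 11, 13, 17, 19, 29, 31, 41, 43, 47, ∞}.
(a,b)_31: α=1, u≡8; β=3, v≡19 (mod 31); (8|31)=+1, (19|31)=+1; sign (−1)^1·+1^3·+1^1 = -1.
(a,b)_17: α=0, u≡3; β=-2, v≡6 (mod 17); (3|17)=-1, (6|17)=-1; sign (−1)^0·-1^-2·-1^0 = +1.
(a,b)_41: α=1, u≡6; β=1, v≡16 (mod 41); (6|41)=-1, (16|41)=+1; sign (−1)^0·-1^1·+1^1 = -1.
(a,b)_43: α=1, u≡15; β=3, v≡33 (mod 43); (15|43)=+1, (33|43)=-1; sign (−1)^1·+1^3·-1^1 = +1.
(a,b)_47: α=1, u≡44; β=3, v≡13 (mod 47); (44|47)=-1, (13|47)=-1; sign (−1)^1·-1^3·-1^1 = -1.
(a,b)_7: α=-2, u≡3; β=2, v≡6 (mod 7); (3|7)=-1, (6|7)=-1; sign (−1)^0·-1^2·-1^-2 = +1.
(a,b)_19: α=0, u≡3; β=1, v≡12 (mod 19); (3|19)=-1, (12|19)=-1; sign (−1)^0·-1^1·-1^0 = -1.
(a,b)_∞: sgn(-12843455)=−, sgn(-21230231115)=−, so -1.
(a,b)_13: α=0, u≡9; β=2, v≡6 (mod 13); (9|13)=+1, (6|13)=-1; sign (−1)^0·+1^2·-1^0 = +1.
(a,b)_29: α=0, u≡7; β=1, v≡16 (mod 29); (7|29)=+1, (16|29)=+1; sign (−1)^0·+1^1·+1^0 = +1.
(a,b)_5: α=3, u≡1; β=5, v≡3 (mod 5); (1|5)=+1, (3|5)=-1; sign (−1)^0·+1^5·-1^3 = -1.
(a,b)_3: α=2, u≡1; β=-5, v≡2 (mod 3); (1|3)=+1, (2|3)=-1; sign (−1)^0·+1^-5·-1^2 = +1.
(a,b)_11: α=0, u≡6; β=2, v≡2 (mod 11); (6|11)=-1, (2|11)=-1; sign (−1)^0·-1^2·-1^0 = +1.
(a,b)_2: α=-2, β=-2; u≡1, v≡5 (mod 8); ε(u)ε(v)=0·0, αω(v)=-2·1, βω(u)=-2·0; sum ≡ 0  ⇒  +1.
|Ram(-12843455, -21230231115)| = 6, even; anisotropic at {5, 19, 31, 41, 47, ∞}.

[5, 19, 31, 41, 47, inf]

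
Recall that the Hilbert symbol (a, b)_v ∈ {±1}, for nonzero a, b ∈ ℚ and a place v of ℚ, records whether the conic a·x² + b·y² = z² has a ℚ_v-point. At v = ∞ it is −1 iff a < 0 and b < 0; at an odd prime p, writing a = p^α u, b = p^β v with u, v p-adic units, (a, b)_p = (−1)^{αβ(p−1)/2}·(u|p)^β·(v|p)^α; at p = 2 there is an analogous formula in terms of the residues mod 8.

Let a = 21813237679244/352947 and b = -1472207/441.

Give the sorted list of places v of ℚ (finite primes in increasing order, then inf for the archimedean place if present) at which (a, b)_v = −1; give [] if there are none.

[11, 23]

(a, b) ≡ (33, -23) mod (ℚ^×)²; places V = {2, 3, 7, 11, 23, ∞}.
(a,b)_23: α=4, u≡10; β=3, v≡10 (mod 23); (10|23)=-1, (10|23)=-1; sign (−1)^0·-1^3·-1^4 = -1.
(a,b)_∞: sgn(33)=+, sgn(-23)=−, so +1.
(a,b)_3: α=-1, u≡2; β=-2, v≡1 (mod 3); (2|3)=-1, (1|3)=+1; sign (−1)^0·-1^-2·+1^-1 = +1.
(a,b)_11: α=7, u≡4; β=2, v≡10 (mod 11); (4|11)=+1, (10|11)=-1; sign (−1)^0·+1^2·-1^7 = -1.
(a,b)_7: α=-6, u≡6; β=-2, v≡6 (mod 7); (6|7)=-1, (6|7)=-1; sign (−1)^0·-1^-2·-1^-6 = +1.
(a,b)_2: α=2, β=0; u≡1, v≡1 (mod 8); ε(u)ε(v)=0·0, αω(v)=2·0, βω(u)=0·0; sum ≡ 0  ⇒  +1.
(33, -23 / ℚ) ramifies at {11, 23}: a division algebra.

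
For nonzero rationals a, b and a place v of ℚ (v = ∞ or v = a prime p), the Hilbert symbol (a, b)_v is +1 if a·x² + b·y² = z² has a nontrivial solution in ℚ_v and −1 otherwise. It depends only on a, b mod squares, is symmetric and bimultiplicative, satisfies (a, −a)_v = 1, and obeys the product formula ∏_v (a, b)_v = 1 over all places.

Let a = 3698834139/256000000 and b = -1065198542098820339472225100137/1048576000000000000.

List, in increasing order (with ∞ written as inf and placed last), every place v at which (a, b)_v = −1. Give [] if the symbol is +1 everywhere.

[2, 3, 7, 19]

Mod squares: a ≡ 19019, b ≡ -57057. Check v ∈ {∞, 2, 3, 5, 7, 11, 13, 17, 19, 37}.
v=13: a=13^1·(≡8), b=13^5·(≡11) mod 13; (8|13)=-1, (11|13)=-1; (−1)^{1·5·6}·(-1)^5·(-1)^1 = +1.
v=7: a=7^5·(≡1), b=7^9·(≡2) mod 7; (1|7)=+1, (2|7)=+1; (−1)^{5·9·3}·(+1)^9·(+1)^5 = -1.
v=∞: 19019 > 0 and -57057 < 0  ⇒  (a,b)_∞ = +1.
v=2: v_2(a)=-14, v_2(b)=-32; units ≡ 3, 7 (mod 8); ε·ε+αω+βω = 1·1+-14·0+-32·1 ≡ 1  ⇒  (a,b)_2 = -1.
v=19: a=19^1·(≡14), b=19^3·(≡2) mod 19; (14|19)=-1, (2|19)=-1; (−1)^{1·3·9}·(-1)^3·(-1)^1 = -1.
v=11: a=11^1·(≡8), b=11^3·(≡9) mod 11; (8|11)=-1, (9|11)=+1; (−1)^{1·3·5}·(-1)^3·(+1)^1 = +1.
v=5: a=5^-6·(≡1), b=5^-12·(≡3) mod 5; (1|5)=+1, (3|5)=-1; (−1)^{-6·-12·2}·(+1)^-12·(-1)^-6 = +1.
v=37: a=37^0·(≡34), b=37^2·(≡12) mod 37; (34|37)=+1, (12|37)=+1; (−1)^{0·2·18}·(+1)^2·(+1)^0 = +1.
v=17: a=17^0·(≡9), b=17^2·(≡12) mod 17; (9|17)=+1, (12|17)=-1; (−1)^{0·2·8}·(+1)^2·(-1)^0 = +1.
v=3: a=3^4·(≡2), b=3^9·(≡1) mod 3; (2|3)=-1, (1|3)=+1; (−1)^{4·9·1}·(-1)^9·(+1)^4 = -1.
(19019, -57057 / ℚ) ramifies at {2, 3, 7, 19}: a division algebra.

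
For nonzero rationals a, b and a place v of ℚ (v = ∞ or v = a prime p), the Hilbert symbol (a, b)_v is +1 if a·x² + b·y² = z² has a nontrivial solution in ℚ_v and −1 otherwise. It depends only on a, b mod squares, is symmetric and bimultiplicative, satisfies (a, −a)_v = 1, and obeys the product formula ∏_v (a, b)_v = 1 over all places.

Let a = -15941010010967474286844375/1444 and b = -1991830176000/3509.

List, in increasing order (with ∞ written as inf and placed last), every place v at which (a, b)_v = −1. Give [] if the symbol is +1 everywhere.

Mod squares: a ≡ -1591, b ≡ -111425685. Check v ∈ {∞, 2, 3, 5, 7, 11, 19, 23, 29, 37, 43}.
v=∞: -1591 < 0 and -111425685 < 0  ⇒  (a,b)_∞ = -1.
v=37: a=37^3·(≡13), b=37^1·(≡4) mod 37; (13|37)=-1, (4|37)=+1; (−1)^{3·1·18}·(-1)^1·(+1)^3 = -1.
v=23: a=23^2·(≡17), b=23^1·(≡11) mod 23; (17|23)=-1, (11|23)=-1; (−1)^{2·1·11}·(-1)^1·(-1)^2 = -1.
v=7: a=7^6·(≡6), b=7^1·(≡5) mod 7; (6|7)=-1, (5|7)=-1; (−1)^{6·1·3}·(-1)^1·(-1)^6 = -1.
v=5: a=5^4·(≡1), b=5^3·(≡3) mod 5; (1|5)=+1, (3|5)=-1; (−1)^{4·3·2}·(+1)^3·(-1)^4 = +1.
v=43: a=43^3·(≡36), b=43^1·(≡40) mod 43; (36|43)=+1, (40|43)=+1; (−1)^{3·1·21}·(+1)^1·(+1)^3 = -1.
v=3: a=3^0·(≡2), b=3^5·(≡1) mod 3; (2|3)=-1, (1|3)=+1; (−1)^{0·5·1}·(-1)^5·(+1)^0 = -1.
v=11: a=11^2·(≡1), b=11^-2·(≡4) mod 11; (1|11)=+1, (4|11)=+1; (−1)^{2·-2·5}·(+1)^-2·(+1)^2 = +1.
v=2: v_2(a)=-2, v_2(b)=8; units ≡ 1, 3 (mod 8); ε·ε+αω+βω = 0·1+-2·1+8·0 ≡ 0  ⇒  (a,b)_2 = +1.
v=29: a=29^2·(≡7), b=29^-1·(≡15) mod 29; (7|29)=+1, (15|29)=-1; (−1)^{2·-1·14}·(+1)^-1·(-1)^2 = +1.
v=19: a=19^-2·(≡17), b=19^0·(≡6) mod 19; (17|19)=+1, (6|19)=+1; (−1)^{-2·0·9}·(+1)^0·(+1)^-2 = +1.
(-1591, -111425685 / ℚ) ramifies at {3, 7, 23, 37, 43, ∞}: a division algebra.

[3, 7, 23, 37, 43, inf]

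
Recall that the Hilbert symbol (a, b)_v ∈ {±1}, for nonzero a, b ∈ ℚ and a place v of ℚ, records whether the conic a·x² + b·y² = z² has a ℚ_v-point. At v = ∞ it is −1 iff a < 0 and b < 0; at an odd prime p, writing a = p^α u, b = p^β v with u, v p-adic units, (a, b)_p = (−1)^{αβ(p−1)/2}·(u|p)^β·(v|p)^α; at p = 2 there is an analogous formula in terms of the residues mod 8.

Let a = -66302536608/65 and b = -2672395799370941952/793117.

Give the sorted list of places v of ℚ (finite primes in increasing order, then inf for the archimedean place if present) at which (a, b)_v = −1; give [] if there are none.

Mod squares: a ≡ -2730, b ≡ -286. Check v ∈ {∞, 2, 3, 5, 7, 11, 13, 17, 19, 43}.
v=13: a=13^-1·(≡6), b=13^-3·(≡3) mod 13; (6|13)=-1, (3|13)=+1; (−1)^{-1·-3·6}·(-1)^-3·(+1)^-1 = -1.
v=2: v_2(a)=5, v_2(b)=9; units ≡ 3, 1 (mod 8); ε·ε+αω+βω = 1·0+5·0+9·1 ≡ 1  ⇒  (a,b)_2 = -1.
v=3: a=3^3·(≡2), b=3^4·(≡2) mod 3; (2|3)=-1, (2|3)=-1; (−1)^{3·4·1}·(-1)^4·(-1)^3 = -1.
v=∞: -2730 < 0 and -286 < 0  ⇒  (a,b)_∞ = -1.
v=7: a=7^3·(≡4), b=7^2·(≡2) mod 7; (4|7)=+1, (2|7)=+1; (−1)^{3·2·3}·(+1)^2·(+1)^3 = +1.
v=11: a=11^2·(≡1), b=11^3·(≡6) mod 11; (1|11)=+1, (6|11)=-1; (−1)^{2·3·5}·(+1)^3·(-1)^2 = +1.
v=5: a=5^-1·(≡4), b=5^0·(≡4) mod 5; (4|5)=+1, (4|5)=+1; (−1)^{-1·0·2}·(+1)^0·(+1)^-1 = +1.
v=19: a=19^0·(≡5), b=19^-2·(≡14) mod 19; (5|19)=+1, (14|19)=-1; (−1)^{0·-2·9}·(+1)^-2·(-1)^0 = +1.
v=43: a=43^2·(≡22), b=43^4·(≡31) mod 43; (22|43)=-1, (31|43)=+1; (−1)^{2·4·21}·(-1)^4·(+1)^2 = +1.
v=17: a=17^0·(≡7), b=17^2·(≡5) mod 17; (7|17)=-1, (5|17)=-1; (−1)^{0·2·8}·(-1)^2·(-1)^0 = +1.
|Ram(-2730, -286)| = 4, even; anisotropic at {2, 3, 13, ∞}.

[2, 3, 13, inf]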